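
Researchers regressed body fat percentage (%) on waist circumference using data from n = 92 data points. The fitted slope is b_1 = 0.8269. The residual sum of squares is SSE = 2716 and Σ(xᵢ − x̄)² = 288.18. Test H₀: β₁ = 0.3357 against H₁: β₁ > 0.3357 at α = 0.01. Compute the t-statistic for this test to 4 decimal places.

MSE = SSE/(n − 2) = 2716/90 = 30.1778.
SE(b_1) = √(MSE/Sₓₓ) = √(30.1778/288.18) = 0.323602.
t = (0.8269 − 0.3357) / 0.323602 = 1.5179.
df = n − 2 = 90.
One-sided p ≈ 0.0663, which is ≥ 0.01, so fail to reject H₀.
The data do not give significant evidence that the true slope on waist circumference exceeds 0.3357 % per unit.

t = 1.5179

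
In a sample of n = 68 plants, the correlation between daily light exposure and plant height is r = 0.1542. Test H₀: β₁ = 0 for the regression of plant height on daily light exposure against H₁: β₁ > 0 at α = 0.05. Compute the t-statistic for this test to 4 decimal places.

t = 1.2679

t = r·√(n − 2)/√(1 − r²) = 0.1542·√66/√0.976222 = 1.2679.
df = n − 2 = 66.
One-sided p ≈ 0.1046, which is ≥ 0.05, so fail to reject H₀.
The data do not give significant evidence of a linear association between daily light exposure and plant height.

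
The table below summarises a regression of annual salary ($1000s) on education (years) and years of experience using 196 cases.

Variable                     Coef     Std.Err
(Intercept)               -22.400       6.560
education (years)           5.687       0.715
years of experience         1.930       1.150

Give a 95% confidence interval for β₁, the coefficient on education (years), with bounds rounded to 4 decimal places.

(4.2768, 7.0972)

Read off: b = 5.687, SE = 0.715 for education (years).
df = n − k − 1 = 196 − 2 − 1 = 193.
t* = t_{0.025, 193} = 1.972332.
Margin = t* × SE = 1.972332 × 0.715 = 1.410217.
CI: 5.687 ± 1.410217 → (4.2768, 7.0972).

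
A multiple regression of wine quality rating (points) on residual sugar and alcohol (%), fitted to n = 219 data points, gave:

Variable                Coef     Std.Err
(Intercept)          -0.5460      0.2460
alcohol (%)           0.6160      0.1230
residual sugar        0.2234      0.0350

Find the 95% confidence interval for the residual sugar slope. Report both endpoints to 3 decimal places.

(0.154, 0.292)

Read off: b = 0.2234, SE = 0.0350 for residual sugar.
df = n − k − 1 = 219 − 2 − 1 = 216.
t* = t_{0.025, 216} = 1.971007.
Margin = t* × SE = 1.971007 × 0.0350 = 0.06899.
CI: 0.2234 ± 0.06899 → (0.154, 0.292).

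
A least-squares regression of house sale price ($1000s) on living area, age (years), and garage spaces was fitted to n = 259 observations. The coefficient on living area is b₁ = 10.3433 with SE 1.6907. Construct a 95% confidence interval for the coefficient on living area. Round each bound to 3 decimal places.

(7.014, 13.673)

df = n − k − 1 = 259 − 3 − 1 = 255.
t* = t_{0.025, 255} = 1.969311.
Margin = t* × SE = 1.969311 × 1.6907 = 3.32951.
CI: 10.3433 ± 3.32951 → (7.014, 13.673).
With 95% confidence, each one-unit increase in living area is associated with a change of between 7.014 and 13.673 $1000s in house sale price, holding the other predictors fixed.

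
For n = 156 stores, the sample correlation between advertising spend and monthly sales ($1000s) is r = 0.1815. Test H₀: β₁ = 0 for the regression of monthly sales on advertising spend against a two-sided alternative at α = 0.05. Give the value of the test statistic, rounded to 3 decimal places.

t = r·√(n − 2)/√(1 − r²) = 0.1815·√154/√0.967058 = 2.290.
df = n − 2 = 154.
Two-sided p ≈ 0.0234, which is < 0.05, so reject H₀.
There is evidence of a linear association between advertising spend and monthly sales.

t = 2.290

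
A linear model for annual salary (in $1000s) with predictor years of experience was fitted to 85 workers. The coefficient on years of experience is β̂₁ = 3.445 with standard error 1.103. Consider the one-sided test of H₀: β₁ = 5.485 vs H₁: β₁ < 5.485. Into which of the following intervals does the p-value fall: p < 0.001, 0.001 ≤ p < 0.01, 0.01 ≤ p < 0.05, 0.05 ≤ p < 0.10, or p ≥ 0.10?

0.01 ≤ p < 0.05

t = (3.445 − 5.485) / 1.103 = -1.850.
df = n − 2 = 85 − 2 = 83.
One-sided p = P(T_{83} < t) ≈ 0.0340.
So 0.01 ≤ p < 0.05.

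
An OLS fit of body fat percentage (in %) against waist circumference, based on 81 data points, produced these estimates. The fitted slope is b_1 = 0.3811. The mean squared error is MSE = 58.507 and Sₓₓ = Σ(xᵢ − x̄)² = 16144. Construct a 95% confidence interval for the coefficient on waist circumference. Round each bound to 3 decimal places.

(0.261, 0.501)

SE(b_1) = √(MSE/Sₓₓ) = √(58.507/16144) = 0.0602003.
df = n − 2 = 79.
t* = t_{0.025, 79} = 1.99045.
Margin = t* × SE = 1.99045 × 0.0602003 = 0.11983.
CI: 0.3811 ± 0.11983 → (0.261, 0.501).
With 95% confidence, each one-unit increase in waist circumference is associated with a change of between 0.261 and 0.501 % in body fat percentage.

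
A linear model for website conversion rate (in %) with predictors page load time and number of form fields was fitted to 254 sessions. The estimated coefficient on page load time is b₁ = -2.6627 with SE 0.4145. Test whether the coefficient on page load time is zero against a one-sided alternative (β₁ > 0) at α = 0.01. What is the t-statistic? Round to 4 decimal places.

t = -6.4239

H₀: β₁ = 0 vs H₁: β₁ > 0.
t = (b₁ − β₁⁰)/SE = -2.6627 / 0.4145 = -6.4239.
df = n − k − 1 = 254 − 2 − 1 = 251.
One-sided p ≈ 1.0000, which is ≥ 0.01, so fail to reject H₀.
The data do not give significant evidence that the true slope on page load time is positive, holding the other predictors fixed.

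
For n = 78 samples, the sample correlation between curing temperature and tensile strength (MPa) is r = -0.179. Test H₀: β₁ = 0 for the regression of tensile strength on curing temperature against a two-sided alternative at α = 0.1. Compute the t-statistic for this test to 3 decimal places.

t = -1.586

t = r·√(n − 2)/√(1 − r²) = -0.179·√76/√0.967959 = -1.586.
df = n − 2 = 76.
Two-sided p ≈ 0.1169, which is ≥ 0.1, so fail to reject H₀.
The data do not give significant evidence of a linear association between curing temperature and tensile strength.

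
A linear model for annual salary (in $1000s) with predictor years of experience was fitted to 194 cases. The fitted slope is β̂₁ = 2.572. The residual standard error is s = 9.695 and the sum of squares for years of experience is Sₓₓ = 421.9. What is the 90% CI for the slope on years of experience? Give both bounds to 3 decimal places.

(1.792, 3.352)

SE(β̂₁) = s/√Sₓₓ = 9.695/√421.9 = 0.472001.
df = n − 2 = 192.
t* = t_{0.05, 192} = 1.652829.
Margin = t* × SE = 1.652829 × 0.472001 = 0.78014.
CI: 2.572 ± 0.78014 → (1.792, 3.352).
With 90% confidence, each one-unit increase in years of experience is associated with a change of between 1.792 and 3.352 $1000s in annual salary.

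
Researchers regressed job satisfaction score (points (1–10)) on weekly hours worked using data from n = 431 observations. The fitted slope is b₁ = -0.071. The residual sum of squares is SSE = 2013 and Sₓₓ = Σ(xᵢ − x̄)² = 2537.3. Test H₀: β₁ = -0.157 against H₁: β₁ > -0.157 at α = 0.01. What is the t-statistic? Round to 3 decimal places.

t = 2.000

MSE = SSE/(n − 2) = 2013/429 = 4.69231.
SE(b₁) = √(MSE/Sₓₓ) = √(4.69231/2537.3) = 0.0430038.
t = (-0.071 − (-0.157)) / 0.0430038 = 2.000.
df = n − 2 = 429.
One-sided p ≈ 0.0231, which is ≥ 0.01, so fail to reject H₀.
The data do not give significant evidence that the true slope on weekly hours worked exceeds -0.157 points (1–10) per unit.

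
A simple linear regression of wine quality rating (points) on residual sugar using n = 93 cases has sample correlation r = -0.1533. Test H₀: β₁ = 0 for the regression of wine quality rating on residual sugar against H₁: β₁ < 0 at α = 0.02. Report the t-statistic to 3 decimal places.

t = -1.480

t = r·√(n − 2)/√(1 − r²) = -0.1533·√91/√0.976499 = -1.480.
df = n − 2 = 91.
One-sided p ≈ 0.0712, which is ≥ 0.02, so fail to reject H₀.
The data do not give significant evidence of a linear association between residual sugar and wine quality rating.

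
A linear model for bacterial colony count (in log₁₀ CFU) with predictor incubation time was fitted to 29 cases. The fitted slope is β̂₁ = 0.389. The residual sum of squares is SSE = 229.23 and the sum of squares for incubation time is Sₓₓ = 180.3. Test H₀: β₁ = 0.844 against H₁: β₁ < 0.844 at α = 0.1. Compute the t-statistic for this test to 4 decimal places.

MSE = SSE/(n − 2) = 229.23/27 = 8.49.
SE(β̂₁) = √(MSE/Sₓₓ) = √(8.49/180.3) = 0.216998.
t = (0.389 − 0.844) / 0.216998 = -2.0968.
df = n − 2 = 27.
One-sided p ≈ 0.0228, which is < 0.1, so reject H₀.
There is evidence that the true slope on incubation time is below 0.844 log₁₀ CFU per unit.

t = -2.0968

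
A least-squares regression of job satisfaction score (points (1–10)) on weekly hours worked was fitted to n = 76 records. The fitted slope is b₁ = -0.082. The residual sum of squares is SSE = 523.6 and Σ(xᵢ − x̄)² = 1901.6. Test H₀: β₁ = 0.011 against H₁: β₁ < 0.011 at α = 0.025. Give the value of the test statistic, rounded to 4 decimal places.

MSE = SSE/(n − 2) = 523.6/74 = 7.07568.
SE(b₁) = √(MSE/Sₓₓ) = √(7.07568/1901.6) = 0.0609992.
t = (-0.082 − 0.011) / 0.0609992 = -1.5246.
df = n − 2 = 74.
One-sided p ≈ 0.0658, which is ≥ 0.025, so fail to reject H₀.
The data do not give significant evidence that the true slope on weekly hours worked is below 0.011 points (1–10) per unit.

t = -1.5246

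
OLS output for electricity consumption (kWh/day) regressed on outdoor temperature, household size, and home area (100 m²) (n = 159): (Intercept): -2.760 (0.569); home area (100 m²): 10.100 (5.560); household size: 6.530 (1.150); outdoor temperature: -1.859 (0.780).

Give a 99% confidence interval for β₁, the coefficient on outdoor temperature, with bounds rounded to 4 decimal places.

(-3.8932, 0.1752)

Read off: b = -1.859, SE = 0.780 for outdoor temperature.
df = n − k − 1 = 159 − 3 − 1 = 155.
t* = t_{0.005, 155} = 2.60792.
Margin = t* × SE = 2.60792 × 0.780 = 2.034178.
CI: -1.859 ± 2.034178 → (-3.8932, 0.1752).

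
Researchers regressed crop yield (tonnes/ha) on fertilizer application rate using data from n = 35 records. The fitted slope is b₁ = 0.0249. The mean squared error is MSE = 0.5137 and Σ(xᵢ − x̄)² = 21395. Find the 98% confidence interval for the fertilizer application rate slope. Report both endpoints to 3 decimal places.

(0.013, 0.037)

SE(b₁) = √(MSE/Sₓₓ) = √(0.5137/21395) = 0.00490003.
df = n − 2 = 33.
t* = t_{0.01, 33} = 2.444794.
Margin = t* × SE = 2.444794 × 0.00490003 = 0.01198.
CI: 0.0249 ± 0.01198 → (0.013, 0.037).
With 98% confidence, each one-unit increase in fertilizer application rate is associated with a change of between 0.013 and 0.037 tonnes/ha in crop yield.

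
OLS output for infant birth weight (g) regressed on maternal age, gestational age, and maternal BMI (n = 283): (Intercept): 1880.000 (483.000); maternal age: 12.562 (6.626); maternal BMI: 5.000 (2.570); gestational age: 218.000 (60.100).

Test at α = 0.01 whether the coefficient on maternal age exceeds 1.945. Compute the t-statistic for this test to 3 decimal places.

Read off: b = 12.562, SE = 6.626 for maternal age.
H₀: β₁ = 1.945 vs H₁: β₁ > 1.945.
t = (12.562 − 1.945) / 6.626 = 1.602.
df = n − k − 1 = 283 − 3 − 1 = 279.
One-sided p ≈ 0.0551, which is ≥ 0.01, so fail to reject H₀.
The data do not give significant evidence that the true slope on maternal age exceeds 1.945 g per unit, holding the other predictors fixed.

t = 1.602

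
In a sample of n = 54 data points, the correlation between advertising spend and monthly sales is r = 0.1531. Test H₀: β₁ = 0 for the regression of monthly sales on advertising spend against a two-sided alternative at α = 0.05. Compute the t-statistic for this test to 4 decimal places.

t = 1.1172

t = r·√(n − 2)/√(1 − r²) = 0.1531·√52/√0.97656 = 1.1172.
df = n − 2 = 52.
Two-sided p ≈ 0.2690, which is ≥ 0.05, so fail to reject H₀.
The data do not give significant evidence of a linear association between advertising spend and monthly sales.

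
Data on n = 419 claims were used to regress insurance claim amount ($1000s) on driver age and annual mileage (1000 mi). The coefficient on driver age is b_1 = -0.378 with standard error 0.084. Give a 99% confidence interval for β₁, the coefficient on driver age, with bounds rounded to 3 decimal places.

df = n − k − 1 = 419 − 2 − 1 = 416.
t* = t_{0.005, 416} = 2.587699.
Margin = t* × SE = 2.587699 × 0.084 = 0.21737.
CI: -0.378 ± 0.21737 → (-0.595, -0.161).
With 99% confidence, each one-unit increase in driver age is associated with a change of between -0.595 and -0.161 $1000s in insurance claim amount, holding the other predictors fixed.

(-0.595, -0.161)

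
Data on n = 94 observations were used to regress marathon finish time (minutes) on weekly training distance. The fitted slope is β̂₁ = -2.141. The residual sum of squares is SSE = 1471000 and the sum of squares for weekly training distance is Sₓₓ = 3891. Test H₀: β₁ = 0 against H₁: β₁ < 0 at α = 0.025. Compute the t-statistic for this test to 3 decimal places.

t = -1.056

MSE = SSE/(n − 2) = 1471000/92 = 15989.1.
SE(β̂₁) = √(MSE/Sₓₓ) = √(15989.1/3891) = 2.02713.
t = -2.141 / 2.02713 = -1.056.
df = n − 2 = 92.
One-sided p ≈ 0.1468, which is ≥ 0.025, so fail to reject H₀.
The data do not give significant evidence that the true slope on weekly training distance is negative.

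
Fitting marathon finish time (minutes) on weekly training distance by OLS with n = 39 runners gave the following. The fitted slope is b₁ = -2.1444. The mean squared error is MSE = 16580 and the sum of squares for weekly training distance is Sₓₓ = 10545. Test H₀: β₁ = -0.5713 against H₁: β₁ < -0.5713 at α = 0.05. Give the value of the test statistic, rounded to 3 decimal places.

SE(b₁) = √(MSE/Sₓₓ) = √(16580/10545) = 1.25392.
t = (-2.1444 − (-0.5713)) / 1.25392 = -1.255.
df = n − 2 = 37.
One-sided p ≈ 0.1088, which is ≥ 0.05, so fail to reject H₀.
The data do not give significant evidence that the true slope on weekly training distance is below -0.5713 minutes per unit.

t = -1.255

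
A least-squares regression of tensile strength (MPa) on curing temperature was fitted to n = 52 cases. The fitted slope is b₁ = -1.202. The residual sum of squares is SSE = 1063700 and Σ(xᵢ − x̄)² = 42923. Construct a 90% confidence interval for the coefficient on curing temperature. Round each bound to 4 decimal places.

MSE = SSE/(n − 2) = 1063700/50 = 21274.
SE(b₁) = √(MSE/Sₓₓ) = √(21274/42923) = 0.704011.
df = n − 2 = 50.
t* = t_{0.05, 50} = 1.675905.
Margin = t* × SE = 1.675905 × 0.704011 = 1.179856.
CI: -1.202 ± 1.179856 → (-2.3819, -0.0221).
With 90% confidence, each one-unit increase in curing temperature is associated with a change of between -2.3819 and -0.0221 MPa in tensile strength.

(-2.3819, -0.0221)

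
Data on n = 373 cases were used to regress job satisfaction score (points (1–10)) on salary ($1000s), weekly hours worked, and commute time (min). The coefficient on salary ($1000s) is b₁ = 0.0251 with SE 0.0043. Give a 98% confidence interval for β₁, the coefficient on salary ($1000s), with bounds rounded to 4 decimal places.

df = n − k − 1 = 373 − 3 − 1 = 369.
t* = t_{0.01, 369} = 2.336496.
Margin = t* × SE = 2.336496 × 0.0043 = 0.010047.
CI: 0.0251 ± 0.010047 → (0.0151, 0.0351).
With 98% confidence, each one-unit increase in salary ($1000s) is associated with a change of between 0.0151 and 0.0351 points (1–10) in job satisfaction score, holding the other predictors fixed.

(0.0151, 0.0351)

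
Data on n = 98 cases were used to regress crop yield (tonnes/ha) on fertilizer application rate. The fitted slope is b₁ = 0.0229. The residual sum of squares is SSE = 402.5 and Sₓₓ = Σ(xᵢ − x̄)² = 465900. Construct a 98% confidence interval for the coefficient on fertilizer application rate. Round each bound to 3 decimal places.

MSE = SSE/(n − 2) = 402.5/96 = 4.19271.
SE(b₁) = √(MSE/Sₓₓ) = √(4.19271/465900) = 0.00299986.
df = n − 2 = 96.
t* = t_{0.01, 96} = 2.365821.
Margin = t* × SE = 2.365821 × 0.00299986 = 0.00710.
CI: 0.0229 ± 0.00710 → (0.016, 0.030).
With 98% confidence, each one-unit increase in fertilizer application rate is associated with a change of between 0.016 and 0.030 tonnes/ha in crop yield.

(0.016, 0.030)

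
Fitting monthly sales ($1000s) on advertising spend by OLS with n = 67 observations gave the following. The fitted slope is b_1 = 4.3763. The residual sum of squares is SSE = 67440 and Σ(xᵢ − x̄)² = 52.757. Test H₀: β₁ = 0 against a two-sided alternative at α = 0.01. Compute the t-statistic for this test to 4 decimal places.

MSE = SSE/(n − 2) = 67440/65 = 1037.54.
SE(b_1) = √(MSE/Sₓₓ) = √(1037.54/52.757) = 4.43468.
t = 4.3763 / 4.43468 = 0.9868.
df = n − 2 = 65.
Two-sided p ≈ 0.3274, which is ≥ 0.01, so fail to reject H₀.
The data do not give significant evidence of an association between advertising spend and monthly sales.

t = 0.9868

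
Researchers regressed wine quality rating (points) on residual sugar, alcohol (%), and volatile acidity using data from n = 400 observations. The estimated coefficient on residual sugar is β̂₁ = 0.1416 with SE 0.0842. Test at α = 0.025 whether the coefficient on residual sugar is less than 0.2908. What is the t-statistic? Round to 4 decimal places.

t = -1.7720

H₀: β₁ = 0.2908 vs H₁: β₁ < 0.2908.
t = (β̂₁ − β₁⁰)/SE = (0.1416 − 0.2908) / 0.0842 = -1.7720.
df = n − k − 1 = 400 − 3 − 1 = 396.
One-sided p ≈ 0.0386, which is ≥ 0.025, so fail to reject H₀.
The data do not give significant evidence that the true slope on residual sugar is below 0.2908 points per unit, holding the other predictors fixed.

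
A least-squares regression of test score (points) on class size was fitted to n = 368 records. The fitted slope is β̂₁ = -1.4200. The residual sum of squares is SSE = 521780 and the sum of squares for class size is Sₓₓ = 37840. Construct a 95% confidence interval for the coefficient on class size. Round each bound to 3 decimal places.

(-1.802, -1.038)

MSE = SSE/(n − 2) = 521780/366 = 1425.63.
SE(β̂₁) = √(MSE/Sₓₓ) = √(1425.63/37840) = 0.194101.
df = n − 2 = 366.
t* = t_{0.025, 366} = 1.966467.
Margin = t* × SE = 1.966467 × 0.194101 = 0.38169.
CI: -1.4200 ± 0.38169 → (-1.802, -1.038).
With 95% confidence, each one-unit increase in class size is associated with a change of between -1.802 and -1.038 points in test score.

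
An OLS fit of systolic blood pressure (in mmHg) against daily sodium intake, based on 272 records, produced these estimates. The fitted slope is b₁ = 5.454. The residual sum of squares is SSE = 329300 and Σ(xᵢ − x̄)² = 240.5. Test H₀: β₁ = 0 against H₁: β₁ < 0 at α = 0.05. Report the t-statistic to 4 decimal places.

t = 2.4219

MSE = SSE/(n − 2) = 329300/270 = 1219.63.
SE(b₁) = √(MSE/Sₓₓ) = √(1219.63/240.5) = 2.25194.
t = 5.454 / 2.25194 = 2.4219.
df = n − 2 = 270.
One-sided p ≈ 0.9920, which is ≥ 0.05, so fail to reject H₀.
The data do not give significant evidence that the true slope on daily sodium intake is negative.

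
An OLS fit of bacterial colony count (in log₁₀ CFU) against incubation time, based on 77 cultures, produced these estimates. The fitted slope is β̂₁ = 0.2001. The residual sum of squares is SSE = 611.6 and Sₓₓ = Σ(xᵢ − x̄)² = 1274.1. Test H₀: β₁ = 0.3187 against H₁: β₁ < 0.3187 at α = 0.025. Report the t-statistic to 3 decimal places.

t = -1.482

MSE = SSE/(n − 2) = 611.6/75 = 8.15467.
SE(β̂₁) = √(MSE/Sₓₓ) = √(8.15467/1274.1) = 0.0800021.
t = (0.2001 − 0.3187) / 0.0800021 = -1.482.
df = n − 2 = 75.
One-sided p ≈ 0.0712, which is ≥ 0.025, so fail to reject H₀.
The data do not give significant evidence that the true slope on incubation time is below 0.3187 log₁₀ CFU per unit.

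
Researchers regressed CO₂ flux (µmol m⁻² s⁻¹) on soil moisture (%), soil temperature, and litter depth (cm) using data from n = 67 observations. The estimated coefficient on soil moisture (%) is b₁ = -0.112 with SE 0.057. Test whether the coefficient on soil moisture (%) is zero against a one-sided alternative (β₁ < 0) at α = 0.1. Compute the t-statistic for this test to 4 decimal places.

H₀: β₁ = 0 vs H₁: β₁ < 0.
t = (b₁ − β₁⁰)/SE = -0.112 / 0.057 = -1.9649.
df = n − k − 1 = 67 − 3 − 1 = 63.
One-sided p ≈ 0.0269, which is < 0.1, so reject H₀.
There is evidence that the true slope on soil moisture (%) is negative, holding the other predictors fixed.

t = -1.9649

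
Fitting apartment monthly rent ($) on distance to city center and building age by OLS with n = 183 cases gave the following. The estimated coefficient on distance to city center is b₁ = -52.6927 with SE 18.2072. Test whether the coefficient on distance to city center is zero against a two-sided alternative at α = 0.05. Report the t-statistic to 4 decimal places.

t = -2.8941

H₀: β₁ = 0 vs H₁: β₁ ≠ 0.
t = (b₁ − β₁⁰)/SE = -52.6927 / 18.2072 = -2.8941.
df = n − k − 1 = 183 − 2 − 1 = 180.
Two-sided p ≈ 0.0043, which is < 0.05, so reject H₀.
There is evidence that distance to city center is associated with apartment monthly rent, holding the other predictors fixed.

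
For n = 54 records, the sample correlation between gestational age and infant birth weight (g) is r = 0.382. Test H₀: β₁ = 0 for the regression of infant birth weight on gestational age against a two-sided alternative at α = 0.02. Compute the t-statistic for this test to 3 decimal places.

t = r·√(n − 2)/√(1 − r²) = 0.382·√52/√0.854076 = 2.981.
df = n − 2 = 52.
Two-sided p ≈ 0.0044, which is < 0.02, so reject H₀.
There is evidence of a linear association between gestational age and infant birth weight.

t = 2.981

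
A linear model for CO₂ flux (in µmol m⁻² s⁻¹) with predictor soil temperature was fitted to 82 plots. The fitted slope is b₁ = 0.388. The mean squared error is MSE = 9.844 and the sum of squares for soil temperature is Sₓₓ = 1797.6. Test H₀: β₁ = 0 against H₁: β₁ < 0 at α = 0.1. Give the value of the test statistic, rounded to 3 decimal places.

t = 5.243

SE(b₁) = √(MSE/Sₓₓ) = √(9.844/1797.6) = 0.0740013.
t = 0.388 / 0.0740013 = 5.243.
df = n − 2 = 80.
One-sided p ≈ 1.0000, which is ≥ 0.1, so fail to reject H₀.
The data do not give significant evidence that the true slope on soil temperature is negative.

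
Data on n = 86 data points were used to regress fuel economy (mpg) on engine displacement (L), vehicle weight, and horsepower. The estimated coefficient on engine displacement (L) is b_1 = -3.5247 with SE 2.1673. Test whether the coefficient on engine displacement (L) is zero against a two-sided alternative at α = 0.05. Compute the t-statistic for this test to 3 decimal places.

t = -1.626

H₀: β₁ = 0 vs H₁: β₁ ≠ 0.
t = (b_1 − β₁⁰)/SE = -3.5247 / 2.1673 = -1.626.
df = n − k − 1 = 86 − 3 − 1 = 82.
Two-sided p ≈ 0.1077, which is ≥ 0.05, so fail to reject H₀.
The data do not give significant evidence of an association between engine displacement (L) and fuel economy, after adjusting for the other predictors.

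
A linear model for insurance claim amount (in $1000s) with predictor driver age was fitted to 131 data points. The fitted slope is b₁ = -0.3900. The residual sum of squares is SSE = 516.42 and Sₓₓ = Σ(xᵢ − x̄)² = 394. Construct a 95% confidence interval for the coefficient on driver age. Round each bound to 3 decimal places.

(-0.589, -0.191)

MSE = SSE/(n − 2) = 516.42/129 = 4.00326.
SE(b₁) = √(MSE/Sₓₓ) = √(4.00326/394) = 0.1008.
df = n − 2 = 129.
t* = t_{0.025, 129} = 1.978524.
Margin = t* × SE = 1.978524 × 0.1008 = 0.19943.
CI: -0.3900 ± 0.19943 → (-0.589, -0.191).
With 95% confidence, each one-unit increase in driver age is associated with a change of between -0.589 and -0.191 $1000s in insurance claim amount.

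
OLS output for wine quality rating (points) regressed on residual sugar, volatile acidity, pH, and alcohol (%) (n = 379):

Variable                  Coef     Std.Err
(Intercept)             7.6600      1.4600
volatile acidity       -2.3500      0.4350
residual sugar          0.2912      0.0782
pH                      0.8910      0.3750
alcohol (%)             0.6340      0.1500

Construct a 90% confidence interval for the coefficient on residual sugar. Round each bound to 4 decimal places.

(0.1623, 0.4201)

Read off: b = 0.2912, SE = 0.0782 for residual sugar.
df = n − k − 1 = 379 − 4 − 1 = 374.
t* = t_{0.05, 374} = 1.648938.
Margin = t* × SE = 1.648938 × 0.0782 = 0.128947.
CI: 0.2912 ± 0.128947 → (0.1623, 0.4201).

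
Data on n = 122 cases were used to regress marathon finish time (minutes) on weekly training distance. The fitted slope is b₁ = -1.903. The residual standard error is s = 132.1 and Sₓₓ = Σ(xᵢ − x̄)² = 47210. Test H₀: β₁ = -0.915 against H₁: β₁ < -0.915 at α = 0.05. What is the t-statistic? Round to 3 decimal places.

t = -1.625

SE(b₁) = s/√Sₓₓ = 132.1/√47210 = 0.607975.
t = (-1.903 − (-0.915)) / 0.607975 = -1.625.
df = n − 2 = 120.
One-sided p ≈ 0.0534, which is ≥ 0.05, so fail to reject H₀.
The data do not give significant evidence that the true slope on weekly training distance is below -0.915 minutes per unit.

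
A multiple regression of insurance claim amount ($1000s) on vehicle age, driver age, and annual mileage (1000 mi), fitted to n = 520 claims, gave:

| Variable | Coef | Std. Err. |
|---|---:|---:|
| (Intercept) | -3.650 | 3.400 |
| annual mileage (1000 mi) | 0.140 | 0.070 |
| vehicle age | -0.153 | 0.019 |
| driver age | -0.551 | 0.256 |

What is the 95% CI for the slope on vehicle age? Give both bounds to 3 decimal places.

Read off: b = -0.153, SE = 0.019 for vehicle age.
df = n − k − 1 = 520 − 3 − 1 = 516.
t* = t_{0.025, 516} = 1.964572.
Margin = t* × SE = 1.964572 × 0.019 = 0.03733.
CI: -0.153 ± 0.03733 → (-0.190, -0.116).

(-0.190, -0.116)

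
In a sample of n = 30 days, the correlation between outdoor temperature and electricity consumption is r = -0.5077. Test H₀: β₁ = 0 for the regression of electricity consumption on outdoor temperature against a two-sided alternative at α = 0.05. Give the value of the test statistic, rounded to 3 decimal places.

t = -3.118

t = r·√(n − 2)/√(1 − r²) = -0.5077·√28/√0.742241 = -3.118.
df = n − 2 = 28.
Two-sided p ≈ 0.0042, which is < 0.05, so reject H₀.
There is evidence of a linear association between outdoor temperature and electricity consumption.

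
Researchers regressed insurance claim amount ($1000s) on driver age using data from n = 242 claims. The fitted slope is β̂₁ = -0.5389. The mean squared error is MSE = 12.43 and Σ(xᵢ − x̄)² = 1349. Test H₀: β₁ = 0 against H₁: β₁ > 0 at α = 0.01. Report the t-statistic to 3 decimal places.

SE(β̂₁) = √(MSE/Sₓₓ) = √(12.43/1349) = 0.0959908.
t = -0.5389 / 0.0959908 = -5.614.
df = n − 2 = 240.
One-sided p ≈ 1.0000, which is ≥ 0.01, so fail to reject H₀.
The data do not give significant evidence that the true slope on driver age is positive.

t = -5.614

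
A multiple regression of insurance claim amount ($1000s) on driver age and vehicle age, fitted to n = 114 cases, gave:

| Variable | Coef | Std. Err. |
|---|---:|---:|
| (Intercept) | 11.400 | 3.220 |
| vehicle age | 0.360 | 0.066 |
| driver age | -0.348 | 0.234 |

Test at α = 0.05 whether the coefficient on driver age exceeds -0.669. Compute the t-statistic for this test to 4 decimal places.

t = 1.3718

Read off: b = -0.348, SE = 0.234 for driver age.
H₀: β₁ = -0.669 vs H₁: β₁ > -0.669.
t = (-0.348 − (-0.669)) / 0.234 = 1.3718.
df = n − k − 1 = 114 − 2 − 1 = 111.
One-sided p ≈ 0.0864, which is ≥ 0.05, so fail to reject H₀.
The data do not give significant evidence that the true slope on driver age exceeds -0.669 $1000s per unit, holding the other predictors fixed.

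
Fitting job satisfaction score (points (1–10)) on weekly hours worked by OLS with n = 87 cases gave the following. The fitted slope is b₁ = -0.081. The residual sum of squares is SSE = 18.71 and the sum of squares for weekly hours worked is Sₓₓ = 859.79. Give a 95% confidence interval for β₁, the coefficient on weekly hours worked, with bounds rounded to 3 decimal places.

(-0.113, -0.049)

MSE = SSE/(n − 2) = 18.71/85 = 0.220118.
SE(b₁) = √(MSE/Sₓₓ) = √(0.220118/859.79) = 0.0160004.
df = n − 2 = 85.
t* = t_{0.025, 85} = 1.988268.
Margin = t* × SE = 1.988268 × 0.0160004 = 0.03181.
CI: -0.081 ± 0.03181 → (-0.113, -0.049).
With 95% confidence, each one-unit increase in weekly hours worked is associated with a change of between -0.113 and -0.049 points (1–10) in job satisfaction score.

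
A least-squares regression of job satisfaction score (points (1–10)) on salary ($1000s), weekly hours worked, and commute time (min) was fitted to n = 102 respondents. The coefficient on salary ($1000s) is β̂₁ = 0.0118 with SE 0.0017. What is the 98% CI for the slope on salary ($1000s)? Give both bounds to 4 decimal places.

(0.0078, 0.0158)

df = n − k − 1 = 102 − 3 − 1 = 98.
t* = t_{0.01, 98} = 2.365002.
Margin = t* × SE = 2.365002 × 0.0017 = 0.004021.
CI: 0.0118 ± 0.004021 → (0.0078, 0.0158).
With 98% confidence, each one-unit increase in salary ($1000s) is associated with a change of between 0.0078 and 0.0158 points (1–10) in job satisfaction score, holding the other predictors fixed.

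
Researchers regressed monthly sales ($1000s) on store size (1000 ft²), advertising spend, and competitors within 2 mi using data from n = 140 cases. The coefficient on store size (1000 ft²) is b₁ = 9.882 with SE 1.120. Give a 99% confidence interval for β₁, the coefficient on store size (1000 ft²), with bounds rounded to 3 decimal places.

(6.956, 12.808)

df = n − k − 1 = 140 − 3 − 1 = 136.
t* = t_{0.005, 136} = 2.612463.
Margin = t* × SE = 2.612463 × 1.120 = 2.92596.
CI: 9.882 ± 2.92596 → (6.956, 12.808).
With 99% confidence, each one-unit increase in store size (1000 ft²) is associated with a change of between 6.956 and 12.808 $1000s in monthly sales, holding the other predictors fixed.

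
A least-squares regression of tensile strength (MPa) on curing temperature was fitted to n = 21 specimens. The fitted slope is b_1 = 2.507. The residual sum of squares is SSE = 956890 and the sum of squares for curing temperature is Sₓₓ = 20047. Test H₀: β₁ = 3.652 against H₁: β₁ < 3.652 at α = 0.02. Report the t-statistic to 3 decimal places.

t = -0.722

MSE = SSE/(n − 2) = 956890/19 = 50362.6.
SE(b_1) = √(MSE/Sₓₓ) = √(50362.6/20047) = 1.585.
t = (2.507 − 3.652) / 1.585 = -0.722.
df = n − 2 = 19.
One-sided p ≈ 0.2394, which is ≥ 0.02, so fail to reject H₀.
The data do not give significant evidence that the true slope on curing temperature is below 3.652 MPa per unit.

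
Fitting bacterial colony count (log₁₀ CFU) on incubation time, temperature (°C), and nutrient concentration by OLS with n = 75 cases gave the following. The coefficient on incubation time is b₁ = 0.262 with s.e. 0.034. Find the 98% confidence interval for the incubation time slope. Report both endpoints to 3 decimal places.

df = n − k − 1 = 75 − 3 − 1 = 71.
t* = t_{0.01, 71} = 2.380024.
Margin = t* × SE = 2.380024 × 0.034 = 0.08092.
CI: 0.262 ± 0.08092 → (0.181, 0.343).
With 98% confidence, each one-unit increase in incubation time is associated with a change of between 0.181 and 0.343 log₁₀ CFU in bacterial colony count, holding the other predictors fixed.

(0.181, 0.343)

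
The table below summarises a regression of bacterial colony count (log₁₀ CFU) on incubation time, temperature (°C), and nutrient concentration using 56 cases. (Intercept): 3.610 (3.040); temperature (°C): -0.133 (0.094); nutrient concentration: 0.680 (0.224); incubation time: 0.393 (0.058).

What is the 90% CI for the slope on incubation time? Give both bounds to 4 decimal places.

Read off: b = 0.393, SE = 0.058 for incubation time.
df = n − k − 1 = 56 − 3 − 1 = 52.
t* = t_{0.05, 52} = 1.674689.
Margin = t* × SE = 1.674689 × 0.058 = 0.097132.
CI: 0.393 ± 0.097132 → (0.2959, 0.4901).

(0.2959, 0.4901)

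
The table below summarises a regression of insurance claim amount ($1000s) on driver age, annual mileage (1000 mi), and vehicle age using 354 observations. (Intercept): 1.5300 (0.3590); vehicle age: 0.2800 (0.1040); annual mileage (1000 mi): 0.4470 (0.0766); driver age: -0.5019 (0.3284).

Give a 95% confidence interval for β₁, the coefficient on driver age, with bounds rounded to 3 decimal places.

(-1.148, 0.144)

Read off: b = -0.5019, SE = 0.3284 for driver age.
df = n − k − 1 = 354 − 3 − 1 = 350.
t* = t_{0.025, 350} = 1.966765.
Margin = t* × SE = 1.966765 × 0.3284 = 0.64589.
CI: -0.5019 ± 0.64589 → (-1.148, 0.144).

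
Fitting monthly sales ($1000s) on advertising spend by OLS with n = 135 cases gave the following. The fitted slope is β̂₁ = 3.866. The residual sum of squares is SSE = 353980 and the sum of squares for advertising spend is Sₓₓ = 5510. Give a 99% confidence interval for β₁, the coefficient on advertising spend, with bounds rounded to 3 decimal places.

(2.050, 5.682)

MSE = SSE/(n − 2) = 353980/133 = 2661.5.
SE(β̂₁) = √(MSE/Sₓₓ) = √(2661.5/5510) = 0.695005.
df = n − 2 = 133.
t* = t_{0.005, 133} = 2.6133.
Margin = t* × SE = 2.6133 × 0.695005 = 1.81626.
CI: 3.866 ± 1.81626 → (2.050, 5.682).
With 99% confidence, each one-unit increase in advertising spend is associated with a change of between 2.050 and 5.682 $1000s in monthly sales.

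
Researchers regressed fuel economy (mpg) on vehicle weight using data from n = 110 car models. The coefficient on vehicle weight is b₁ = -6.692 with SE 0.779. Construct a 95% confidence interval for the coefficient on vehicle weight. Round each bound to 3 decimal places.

(-8.236, -5.148)

df = n − 2 = 110 − 2 = 108.
t* = t_{0.025, 108} = 1.982173.
Margin = t* × SE = 1.982173 × 0.779 = 1.54411.
CI: -6.692 ± 1.54411 → (-8.236, -5.148).
With 95% confidence, each one-unit increase in vehicle weight is associated with a change of between -8.236 and -5.148 mpg in fuel economy.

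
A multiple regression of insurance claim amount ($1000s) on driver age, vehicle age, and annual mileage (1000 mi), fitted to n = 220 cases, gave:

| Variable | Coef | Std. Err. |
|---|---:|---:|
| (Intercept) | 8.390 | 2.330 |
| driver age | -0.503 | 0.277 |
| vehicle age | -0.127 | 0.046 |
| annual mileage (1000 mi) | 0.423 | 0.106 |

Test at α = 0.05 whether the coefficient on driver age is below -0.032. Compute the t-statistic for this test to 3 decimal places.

t = -1.700

Read off: b = -0.503, SE = 0.277 for driver age.
H₀: β₁ = -0.032 vs H₁: β₁ < -0.032.
t = (-0.503 − (-0.032)) / 0.277 = -1.700.
df = n − k − 1 = 220 − 3 − 1 = 216.
One-sided p ≈ 0.0453, which is < 0.05, so reject H₀.
There is evidence that the true slope on driver age is below -0.032 $1000s per unit, holding the other predictors fixed.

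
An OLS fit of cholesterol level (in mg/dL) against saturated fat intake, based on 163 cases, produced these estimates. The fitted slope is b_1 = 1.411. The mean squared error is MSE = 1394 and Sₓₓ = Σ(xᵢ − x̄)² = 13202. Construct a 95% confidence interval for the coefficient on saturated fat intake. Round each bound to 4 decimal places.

(0.7693, 2.0527)

SE(b_1) = √(MSE/Sₓₓ) = √(1394/13202) = 0.324946.
df = n − 2 = 161.
t* = t_{0.025, 161} = 1.974808.
Margin = t* × SE = 1.974808 × 0.324946 = 0.641706.
CI: 1.411 ± 0.641706 → (0.7693, 2.0527).
With 95% confidence, each one-unit increase in saturated fat intake is associated with a change of between 0.7693 and 2.0527 mg/dL in cholesterol level.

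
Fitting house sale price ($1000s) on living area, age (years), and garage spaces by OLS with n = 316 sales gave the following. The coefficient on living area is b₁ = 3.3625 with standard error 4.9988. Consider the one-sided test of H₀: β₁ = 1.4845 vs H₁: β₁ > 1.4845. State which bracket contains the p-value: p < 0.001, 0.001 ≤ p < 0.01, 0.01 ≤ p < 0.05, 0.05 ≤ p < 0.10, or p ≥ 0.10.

p ≥ 0.10

t = (3.3625 − 1.4845) / 4.9988 = 0.376.
df = n − k − 1 = 316 − 3 − 1 = 312.
One-sided p = P(T_{312} > t) ≈ 0.3537.
So p ≥ 0.10.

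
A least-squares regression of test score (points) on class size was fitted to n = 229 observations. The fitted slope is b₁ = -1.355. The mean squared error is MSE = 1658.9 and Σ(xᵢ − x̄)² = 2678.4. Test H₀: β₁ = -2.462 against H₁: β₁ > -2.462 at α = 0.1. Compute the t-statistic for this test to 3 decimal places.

t = 1.407

SE(b₁) = √(MSE/Sₓₓ) = √(1658.9/2678.4) = 0.786996.
t = (-1.355 − (-2.462)) / 0.786996 = 1.407.
df = n − 2 = 227.
One-sided p ≈ 0.0805, which is < 0.1, so reject H₀.
There is evidence that the true slope on class size exceeds -2.462 points per unit.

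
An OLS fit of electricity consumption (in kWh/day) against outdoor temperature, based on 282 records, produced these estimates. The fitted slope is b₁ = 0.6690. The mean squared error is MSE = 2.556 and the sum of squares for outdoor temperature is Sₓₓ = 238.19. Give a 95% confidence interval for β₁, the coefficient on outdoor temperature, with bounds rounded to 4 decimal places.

SE(b₁) = √(MSE/Sₓₓ) = √(2.556/238.19) = 0.10359.
df = n − 2 = 280.
t* = t_{0.025, 280} = 1.968472.
Margin = t* × SE = 1.968472 × 0.10359 = 0.203914.
CI: 0.6690 ± 0.203914 → (0.4651, 0.8729).
With 95% confidence, each one-unit increase in outdoor temperature is associated with a change of between 0.4651 and 0.8729 kWh/day in electricity consumption.

(0.4651, 0.8729)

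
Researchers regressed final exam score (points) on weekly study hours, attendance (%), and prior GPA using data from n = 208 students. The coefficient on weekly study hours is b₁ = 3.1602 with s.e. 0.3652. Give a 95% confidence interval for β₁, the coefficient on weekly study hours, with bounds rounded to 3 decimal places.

(2.440, 3.880)

df = n − k − 1 = 208 − 3 − 1 = 204.
t* = t_{0.025, 204} = 1.971661.
Margin = t* × SE = 1.971661 × 0.3652 = 0.72005.
CI: 3.1602 ± 0.72005 → (2.440, 3.880).
With 95% confidence, each one-unit increase in weekly study hours is associated with a change of between 2.440 and 3.880 points in final exam score, holding the other predictors fixed.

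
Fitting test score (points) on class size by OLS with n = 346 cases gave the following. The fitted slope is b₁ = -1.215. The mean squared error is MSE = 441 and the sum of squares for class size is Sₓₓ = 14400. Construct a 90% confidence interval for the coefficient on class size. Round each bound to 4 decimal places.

SE(b₁) = √(MSE/Sₓₓ) = √(441/14400) = 0.175.
df = n − 2 = 344.
t* = t_{0.05, 344} = 1.649295.
Margin = t* × SE = 1.649295 × 0.175 = 0.288627.
CI: -1.215 ± 0.288627 → (-1.5036, -0.9264).
With 90% confidence, each one-unit increase in class size is associated with a change of between -1.5036 and -0.9264 points in test score.

(-1.5036, -0.9264)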